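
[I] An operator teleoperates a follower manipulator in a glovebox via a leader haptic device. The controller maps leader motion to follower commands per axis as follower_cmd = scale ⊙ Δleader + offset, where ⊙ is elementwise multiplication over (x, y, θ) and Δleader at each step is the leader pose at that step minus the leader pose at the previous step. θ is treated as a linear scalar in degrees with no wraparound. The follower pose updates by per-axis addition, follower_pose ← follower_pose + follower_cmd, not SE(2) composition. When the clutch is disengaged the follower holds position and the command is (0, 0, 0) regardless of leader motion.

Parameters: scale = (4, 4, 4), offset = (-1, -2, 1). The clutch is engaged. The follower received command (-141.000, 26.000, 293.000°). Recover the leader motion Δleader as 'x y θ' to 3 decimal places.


axis x: (-141.000 − -1) / (4) = -35.000
axis y: (26.000 − -2) / (4) = 7.000
axis θ: (293.000 − 1) / (4) = 73.000

-35.000 7.000 73.000


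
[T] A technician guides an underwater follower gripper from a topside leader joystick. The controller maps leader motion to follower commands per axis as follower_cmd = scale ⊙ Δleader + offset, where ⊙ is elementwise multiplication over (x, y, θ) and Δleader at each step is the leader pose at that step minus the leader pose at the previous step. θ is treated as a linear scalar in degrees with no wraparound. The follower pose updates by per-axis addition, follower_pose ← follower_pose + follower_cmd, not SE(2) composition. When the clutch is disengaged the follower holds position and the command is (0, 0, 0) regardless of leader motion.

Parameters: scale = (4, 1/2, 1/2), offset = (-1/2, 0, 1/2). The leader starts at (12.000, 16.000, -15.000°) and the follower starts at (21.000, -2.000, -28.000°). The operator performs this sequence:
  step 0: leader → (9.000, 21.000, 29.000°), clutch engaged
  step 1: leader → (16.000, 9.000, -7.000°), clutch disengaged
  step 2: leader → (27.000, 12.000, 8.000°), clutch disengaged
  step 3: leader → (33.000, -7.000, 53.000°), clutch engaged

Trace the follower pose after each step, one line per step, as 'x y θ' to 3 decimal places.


8.500 0.500 -5.500
8.500 0.500 -5.500
8.500 0.500 -5.500
32.000 -9.000 17.500

step 0: Δleader=(-3.000, 5.000, 44.000°), engaged; cmd=(-12.500, 2.500, 22.500°) → follower=(8.500, 0.500, -5.500°)
step 1: Δleader=(7.000, -12.000, -36.000°), disengaged; cmd=(0,0,0) → follower holds at (8.500, 0.500, -5.500°)
step 2: Δleader=(11.000, 3.000, 15.000°), disengaged; cmd=(0,0,0) → follower holds at (8.500, 0.500, -5.500°)
step 3: Δleader=(6.000, -19.000, 45.000°), engaged; cmd=(23.500, -9.500, 23.000°) → follower=(32.000, -9.000, 17.500°)


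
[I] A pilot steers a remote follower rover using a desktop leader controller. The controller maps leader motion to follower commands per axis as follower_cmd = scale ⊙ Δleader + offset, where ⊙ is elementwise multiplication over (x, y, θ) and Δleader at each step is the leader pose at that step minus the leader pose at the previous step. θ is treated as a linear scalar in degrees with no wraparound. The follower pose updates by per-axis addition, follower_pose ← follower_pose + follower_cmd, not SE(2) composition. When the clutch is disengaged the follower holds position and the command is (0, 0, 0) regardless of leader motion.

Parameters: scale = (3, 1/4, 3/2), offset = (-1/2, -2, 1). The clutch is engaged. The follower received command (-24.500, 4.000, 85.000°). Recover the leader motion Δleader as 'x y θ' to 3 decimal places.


axis x: (-24.500 − -1/2) / (3) = -8.000
axis y: (4.000 − -2) / (1/4) = 24.000
axis θ: (85.000 − 1) / (3/2) = 56.000

-8.000 24.000 56.000


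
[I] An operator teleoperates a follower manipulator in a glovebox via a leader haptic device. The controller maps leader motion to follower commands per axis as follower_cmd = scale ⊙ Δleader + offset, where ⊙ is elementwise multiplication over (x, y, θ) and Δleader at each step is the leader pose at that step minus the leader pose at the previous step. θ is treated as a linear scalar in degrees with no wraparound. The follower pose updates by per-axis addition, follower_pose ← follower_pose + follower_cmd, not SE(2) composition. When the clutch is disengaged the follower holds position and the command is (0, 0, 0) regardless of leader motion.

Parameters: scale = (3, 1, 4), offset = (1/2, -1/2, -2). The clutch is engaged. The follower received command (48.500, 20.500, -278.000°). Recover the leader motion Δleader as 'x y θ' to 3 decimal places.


16.000 21.000 -69.000

axis x: (48.500 − 1/2) / (3) = 16.000
axis y: (20.500 − -1/2) / (1) = 21.000
axis θ: (-278.000 − -2) / (4) = -69.000


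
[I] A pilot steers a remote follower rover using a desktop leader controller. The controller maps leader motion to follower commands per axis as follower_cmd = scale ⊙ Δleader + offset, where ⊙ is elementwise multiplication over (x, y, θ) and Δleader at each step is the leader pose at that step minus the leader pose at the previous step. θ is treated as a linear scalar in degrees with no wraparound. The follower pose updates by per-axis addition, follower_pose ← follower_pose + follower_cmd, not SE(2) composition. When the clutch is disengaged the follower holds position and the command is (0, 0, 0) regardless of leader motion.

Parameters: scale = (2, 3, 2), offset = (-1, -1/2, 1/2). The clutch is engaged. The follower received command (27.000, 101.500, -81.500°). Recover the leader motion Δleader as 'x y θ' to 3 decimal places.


14.000 34.000 -41.000

axis x: (27.000 − -1) / (2) = 14.000
axis y: (101.500 − -1/2) / (3) = 34.000
axis θ: (-81.500 − 1/2) / (2) = -41.000


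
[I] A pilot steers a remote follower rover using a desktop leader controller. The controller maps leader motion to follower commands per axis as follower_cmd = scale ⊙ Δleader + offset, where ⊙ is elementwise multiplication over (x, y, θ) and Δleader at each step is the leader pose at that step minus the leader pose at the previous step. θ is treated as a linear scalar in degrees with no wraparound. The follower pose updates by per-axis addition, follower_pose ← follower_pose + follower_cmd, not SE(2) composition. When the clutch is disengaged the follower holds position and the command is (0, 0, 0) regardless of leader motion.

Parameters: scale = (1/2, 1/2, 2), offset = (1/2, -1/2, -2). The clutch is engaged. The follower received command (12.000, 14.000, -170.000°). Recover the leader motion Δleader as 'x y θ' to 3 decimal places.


axis x: (12.000 − 1/2) / (1/2) = 23.000
axis y: (14.000 − -1/2) / (1/2) = 29.000
axis θ: (-170.000 − -2) / (2) = -84.000

23.000 29.000 -84.000


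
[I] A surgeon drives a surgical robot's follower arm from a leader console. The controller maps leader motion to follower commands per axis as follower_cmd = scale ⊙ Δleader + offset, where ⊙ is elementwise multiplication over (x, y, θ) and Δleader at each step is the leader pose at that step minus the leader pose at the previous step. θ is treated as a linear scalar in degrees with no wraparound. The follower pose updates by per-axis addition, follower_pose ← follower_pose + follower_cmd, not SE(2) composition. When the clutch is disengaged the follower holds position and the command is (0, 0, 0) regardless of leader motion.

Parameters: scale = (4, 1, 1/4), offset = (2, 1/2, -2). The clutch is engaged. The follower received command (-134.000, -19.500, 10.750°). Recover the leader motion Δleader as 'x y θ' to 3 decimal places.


-34.000 -20.000 51.000

axis x: (-134.000 − 2) / (4) = -34.000
axis y: (-19.500 − 1/2) / (1) = -20.000
axis θ: (10.750 − -2) / (1/4) = 51.000


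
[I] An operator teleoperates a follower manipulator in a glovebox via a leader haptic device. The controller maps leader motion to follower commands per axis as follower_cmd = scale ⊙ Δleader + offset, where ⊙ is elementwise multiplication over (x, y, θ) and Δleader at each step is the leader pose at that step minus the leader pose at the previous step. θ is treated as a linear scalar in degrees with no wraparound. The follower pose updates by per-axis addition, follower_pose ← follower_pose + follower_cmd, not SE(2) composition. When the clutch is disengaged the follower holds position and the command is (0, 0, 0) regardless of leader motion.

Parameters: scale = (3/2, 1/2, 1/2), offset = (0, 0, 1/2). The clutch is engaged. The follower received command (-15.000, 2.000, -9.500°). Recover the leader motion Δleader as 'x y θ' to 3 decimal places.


-10.000 4.000 -20.000

axis x: (-15.000 − 0) / (3/2) = -10.000
axis y: (2.000 − 0) / (1/2) = 4.000
axis θ: (-9.500 − 1/2) / (1/2) = -20.000


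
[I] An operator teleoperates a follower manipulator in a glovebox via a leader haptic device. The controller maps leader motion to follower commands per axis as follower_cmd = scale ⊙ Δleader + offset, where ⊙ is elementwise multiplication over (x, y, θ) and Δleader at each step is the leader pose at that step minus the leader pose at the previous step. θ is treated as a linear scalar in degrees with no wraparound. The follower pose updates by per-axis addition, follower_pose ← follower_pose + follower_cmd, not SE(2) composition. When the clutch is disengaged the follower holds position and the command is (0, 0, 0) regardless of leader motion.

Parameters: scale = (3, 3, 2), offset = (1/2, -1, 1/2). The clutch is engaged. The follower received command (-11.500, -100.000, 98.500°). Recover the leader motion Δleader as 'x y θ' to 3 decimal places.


axis x: (-11.500 − 1/2) / (3) = -4.000
axis y: (-100.000 − -1) / (3) = -33.000
axis θ: (98.500 − 1/2) / (2) = 49.000

-4.000 -33.000 49.000


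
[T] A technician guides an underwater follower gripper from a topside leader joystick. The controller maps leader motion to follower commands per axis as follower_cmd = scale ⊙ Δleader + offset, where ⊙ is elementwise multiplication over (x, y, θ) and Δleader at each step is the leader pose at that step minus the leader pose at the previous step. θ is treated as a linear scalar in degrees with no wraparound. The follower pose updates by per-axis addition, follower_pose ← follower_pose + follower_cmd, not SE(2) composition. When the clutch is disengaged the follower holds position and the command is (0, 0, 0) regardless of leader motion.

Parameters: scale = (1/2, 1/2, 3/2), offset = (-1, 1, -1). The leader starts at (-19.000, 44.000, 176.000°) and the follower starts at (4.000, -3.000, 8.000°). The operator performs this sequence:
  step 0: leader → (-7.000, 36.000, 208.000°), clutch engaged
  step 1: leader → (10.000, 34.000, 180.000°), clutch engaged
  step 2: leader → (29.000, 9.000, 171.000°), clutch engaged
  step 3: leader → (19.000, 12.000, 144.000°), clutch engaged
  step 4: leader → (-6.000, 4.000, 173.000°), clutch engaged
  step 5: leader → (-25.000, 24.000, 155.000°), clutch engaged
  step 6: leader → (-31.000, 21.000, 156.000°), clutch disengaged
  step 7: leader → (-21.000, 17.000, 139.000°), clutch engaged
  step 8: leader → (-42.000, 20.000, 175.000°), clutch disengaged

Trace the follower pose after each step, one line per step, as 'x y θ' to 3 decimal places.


step 0: Δleader=(12.000, -8.000, 32.000°), engaged; cmd=(5.000, -3.000, 47.000°) → follower=(9.000, -6.000, 55.000°)
step 1: Δleader=(17.000, -2.000, -28.000°), engaged; cmd=(7.500, 0.000, -43.000°) → follower=(16.500, -6.000, 12.000°)
step 2: Δleader=(19.000, -25.000, -9.000°), engaged; cmd=(8.500, -11.500, -14.500°) → follower=(25.000, -17.500, -2.500°)
step 3: Δleader=(-10.000, 3.000, -27.000°), engaged; cmd=(-6.000, 2.500, -41.500°) → follower=(19.000, -15.000, -44.000°)
step 4: Δleader=(-25.000, -8.000, 29.000°), engaged; cmd=(-13.500, -3.000, 42.500°) → follower=(5.500, -18.000, -1.500°)
step 5: Δleader=(-19.000, 20.000, -18.000°), engaged; cmd=(-10.500, 11.000, -28.000°) → follower=(-5.000, -7.000, -29.500°)
step 6: Δleader=(-6.000, -3.000, 1.000°), disengaged; cmd=(0,0,0) → follower holds at (-5.000, -7.000, -29.500°)
step 7: Δleader=(10.000, -4.000, -17.000°), engaged; cmd=(4.000, -1.000, -26.500°) → follower=(-1.000, -8.000, -56.000°)
step 8: Δleader=(-21.000, 3.000, 36.000°), disengaged; cmd=(0,0,0) → follower holds at (-1.000, -8.000, -56.000°)

9.000 -6.000 55.000
16.500 -6.000 12.000
25.000 -17.500 -2.500
19.000 -15.000 -44.000
5.500 -18.000 -1.500
-5.000 -7.000 -29.500
-5.000 -7.000 -29.500
-1.000 -8.000 -56.000
-1.000 -8.000 -56.000


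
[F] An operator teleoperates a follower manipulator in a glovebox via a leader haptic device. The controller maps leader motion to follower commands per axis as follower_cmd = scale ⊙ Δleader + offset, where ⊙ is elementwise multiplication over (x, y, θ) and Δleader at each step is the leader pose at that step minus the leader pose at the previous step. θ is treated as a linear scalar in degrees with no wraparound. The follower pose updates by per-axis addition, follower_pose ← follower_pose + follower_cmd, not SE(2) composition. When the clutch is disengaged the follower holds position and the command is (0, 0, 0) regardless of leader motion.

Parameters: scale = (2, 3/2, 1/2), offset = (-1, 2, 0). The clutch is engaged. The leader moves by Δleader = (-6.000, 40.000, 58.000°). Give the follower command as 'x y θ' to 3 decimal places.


-13.000 62.000 29.000

axis x: 2·-6.000 + -1 = -13.000
axis y: 3/2·40.000 + 2 = 62.000
axis θ: 1/2·58.000 + 0 = 29.000


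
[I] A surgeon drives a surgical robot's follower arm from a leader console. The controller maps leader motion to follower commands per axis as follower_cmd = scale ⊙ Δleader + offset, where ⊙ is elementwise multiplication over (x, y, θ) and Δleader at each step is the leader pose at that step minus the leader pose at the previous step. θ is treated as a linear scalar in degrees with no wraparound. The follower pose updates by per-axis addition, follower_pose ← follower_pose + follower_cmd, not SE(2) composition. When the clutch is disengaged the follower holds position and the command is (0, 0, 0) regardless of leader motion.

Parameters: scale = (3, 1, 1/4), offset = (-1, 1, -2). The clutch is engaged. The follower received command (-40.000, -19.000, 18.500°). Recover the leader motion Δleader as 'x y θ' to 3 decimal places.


-13.000 -20.000 82.000

axis x: (-40.000 − -1) / (3) = -13.000
axis y: (-19.000 − 1) / (1) = -20.000
axis θ: (18.500 − -2) / (1/4) = 82.000


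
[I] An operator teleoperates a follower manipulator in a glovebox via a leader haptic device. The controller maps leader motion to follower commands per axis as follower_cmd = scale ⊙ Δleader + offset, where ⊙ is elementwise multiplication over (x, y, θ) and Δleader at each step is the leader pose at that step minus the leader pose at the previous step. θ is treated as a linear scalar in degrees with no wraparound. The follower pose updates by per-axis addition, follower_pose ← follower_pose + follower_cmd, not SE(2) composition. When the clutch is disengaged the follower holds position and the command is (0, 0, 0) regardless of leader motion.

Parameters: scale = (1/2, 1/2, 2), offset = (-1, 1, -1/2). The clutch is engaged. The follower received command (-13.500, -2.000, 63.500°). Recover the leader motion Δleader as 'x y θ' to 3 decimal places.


-25.000 -6.000 32.000

axis x: (-13.500 − -1) / (1/2) = -25.000
axis y: (-2.000 − 1) / (1/2) = -6.000
axis θ: (63.500 − -1/2) / (2) = 32.000


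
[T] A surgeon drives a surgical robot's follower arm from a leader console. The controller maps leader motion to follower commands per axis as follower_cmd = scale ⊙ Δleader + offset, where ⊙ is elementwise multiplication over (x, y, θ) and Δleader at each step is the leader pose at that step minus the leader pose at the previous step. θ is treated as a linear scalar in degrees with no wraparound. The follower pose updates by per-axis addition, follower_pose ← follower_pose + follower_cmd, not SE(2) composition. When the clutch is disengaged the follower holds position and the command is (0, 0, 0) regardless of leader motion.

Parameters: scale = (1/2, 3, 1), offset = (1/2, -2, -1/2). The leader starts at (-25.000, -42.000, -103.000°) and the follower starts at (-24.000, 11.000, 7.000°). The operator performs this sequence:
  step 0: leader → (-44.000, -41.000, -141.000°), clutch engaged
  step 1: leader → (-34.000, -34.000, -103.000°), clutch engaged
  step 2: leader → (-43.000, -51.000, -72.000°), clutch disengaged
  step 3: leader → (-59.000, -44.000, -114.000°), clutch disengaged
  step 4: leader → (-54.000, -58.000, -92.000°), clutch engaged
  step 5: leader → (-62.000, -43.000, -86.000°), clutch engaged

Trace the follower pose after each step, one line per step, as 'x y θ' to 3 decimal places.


step 0: Δleader=(-19.000, 1.000, -38.000°), engaged; cmd=(-9.000, 1.000, -38.500°) → follower=(-33.000, 12.000, -31.500°)
step 1: Δleader=(10.000, 7.000, 38.000°), engaged; cmd=(5.500, 19.000, 37.500°) → follower=(-27.500, 31.000, 6.000°)
step 2: Δleader=(-9.000, -17.000, 31.000°), disengaged; cmd=(0,0,0) → follower holds at (-27.500, 31.000, 6.000°)
step 3: Δleader=(-16.000, 7.000, -42.000°), disengaged; cmd=(0,0,0) → follower holds at (-27.500, 31.000, 6.000°)
step 4: Δleader=(5.000, -14.000, 22.000°), engaged; cmd=(3.000, -44.000, 21.500°) → follower=(-24.500, -13.000, 27.500°)
step 5: Δleader=(-8.000, 15.000, 6.000°), engaged; cmd=(-3.500, 43.000, 5.500°) → follower=(-28.000, 30.000, 33.000°)

-33.000 12.000 -31.500
-27.500 31.000 6.000
-27.500 31.000 6.000
-27.500 31.000 6.000
-24.500 -13.000 27.500
-28.000 30.000 33.000


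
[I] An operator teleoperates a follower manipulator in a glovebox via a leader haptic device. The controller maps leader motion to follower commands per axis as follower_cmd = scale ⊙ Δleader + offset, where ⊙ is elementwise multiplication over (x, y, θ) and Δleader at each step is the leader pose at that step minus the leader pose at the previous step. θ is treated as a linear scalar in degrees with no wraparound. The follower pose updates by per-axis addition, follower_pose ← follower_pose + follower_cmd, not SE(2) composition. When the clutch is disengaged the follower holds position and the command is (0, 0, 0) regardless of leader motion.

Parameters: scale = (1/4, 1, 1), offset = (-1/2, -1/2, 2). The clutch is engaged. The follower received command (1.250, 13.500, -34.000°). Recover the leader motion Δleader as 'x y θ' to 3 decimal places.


7.000 14.000 -36.000

axis x: (1.250 − -1/2) / (1/4) = 7.000
axis y: (13.500 − -1/2) / (1) = 14.000
axis θ: (-34.000 − 2) / (1) = -36.000


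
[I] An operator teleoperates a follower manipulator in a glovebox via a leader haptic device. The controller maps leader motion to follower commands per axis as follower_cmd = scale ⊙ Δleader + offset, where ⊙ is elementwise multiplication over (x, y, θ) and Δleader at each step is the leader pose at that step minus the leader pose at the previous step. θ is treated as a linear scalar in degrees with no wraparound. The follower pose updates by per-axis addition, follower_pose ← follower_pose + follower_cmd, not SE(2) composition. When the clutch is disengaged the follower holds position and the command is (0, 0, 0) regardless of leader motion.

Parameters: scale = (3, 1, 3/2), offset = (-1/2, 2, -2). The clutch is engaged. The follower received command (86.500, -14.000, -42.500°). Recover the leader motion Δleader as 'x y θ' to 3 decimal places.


axis x: (86.500 − -1/2) / (3) = 29.000
axis y: (-14.000 − 2) / (1) = -16.000
axis θ: (-42.500 − -2) / (3/2) = -27.000

29.000 -16.000 -27.000


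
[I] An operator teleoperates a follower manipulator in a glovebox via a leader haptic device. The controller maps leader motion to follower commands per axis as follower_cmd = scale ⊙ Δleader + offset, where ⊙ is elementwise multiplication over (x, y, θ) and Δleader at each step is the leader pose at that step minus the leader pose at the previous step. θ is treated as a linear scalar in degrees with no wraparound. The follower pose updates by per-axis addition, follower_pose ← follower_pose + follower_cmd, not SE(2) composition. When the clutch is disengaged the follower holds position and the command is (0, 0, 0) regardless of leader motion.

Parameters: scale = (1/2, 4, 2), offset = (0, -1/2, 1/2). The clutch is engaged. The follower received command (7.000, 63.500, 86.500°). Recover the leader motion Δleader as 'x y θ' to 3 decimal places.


axis x: (7.000 − 0) / (1/2) = 14.000
axis y: (63.500 − -1/2) / (4) = 16.000
axis θ: (86.500 − 1/2) / (2) = 43.000

14.000 16.000 43.000


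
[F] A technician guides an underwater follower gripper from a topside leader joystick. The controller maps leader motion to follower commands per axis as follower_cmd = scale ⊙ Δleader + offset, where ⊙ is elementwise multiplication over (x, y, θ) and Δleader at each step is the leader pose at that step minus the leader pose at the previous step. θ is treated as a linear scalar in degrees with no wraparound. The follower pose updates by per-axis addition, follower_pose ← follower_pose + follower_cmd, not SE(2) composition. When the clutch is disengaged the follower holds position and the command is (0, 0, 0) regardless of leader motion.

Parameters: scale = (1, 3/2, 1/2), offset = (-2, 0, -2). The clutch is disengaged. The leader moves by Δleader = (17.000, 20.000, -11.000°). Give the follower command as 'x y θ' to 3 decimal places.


clutch disengaged → follower holds; cmd = (0, 0, 0)

0.000 0.000 0.000


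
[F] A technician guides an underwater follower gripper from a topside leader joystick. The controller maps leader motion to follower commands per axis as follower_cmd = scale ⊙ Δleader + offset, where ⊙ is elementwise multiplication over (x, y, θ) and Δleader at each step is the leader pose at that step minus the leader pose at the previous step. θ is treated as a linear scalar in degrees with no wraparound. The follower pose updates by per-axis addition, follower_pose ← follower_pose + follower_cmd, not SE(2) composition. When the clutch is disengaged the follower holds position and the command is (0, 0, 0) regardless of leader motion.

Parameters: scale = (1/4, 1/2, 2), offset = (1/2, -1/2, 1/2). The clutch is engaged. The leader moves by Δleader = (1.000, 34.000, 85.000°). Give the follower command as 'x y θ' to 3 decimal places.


0.750 16.500 170.500

axis x: 1/4·1.000 + 1/2 = 0.750
axis y: 1/2·34.000 + -1/2 = 16.500
axis θ: 2·85.000 + 1/2 = 170.500


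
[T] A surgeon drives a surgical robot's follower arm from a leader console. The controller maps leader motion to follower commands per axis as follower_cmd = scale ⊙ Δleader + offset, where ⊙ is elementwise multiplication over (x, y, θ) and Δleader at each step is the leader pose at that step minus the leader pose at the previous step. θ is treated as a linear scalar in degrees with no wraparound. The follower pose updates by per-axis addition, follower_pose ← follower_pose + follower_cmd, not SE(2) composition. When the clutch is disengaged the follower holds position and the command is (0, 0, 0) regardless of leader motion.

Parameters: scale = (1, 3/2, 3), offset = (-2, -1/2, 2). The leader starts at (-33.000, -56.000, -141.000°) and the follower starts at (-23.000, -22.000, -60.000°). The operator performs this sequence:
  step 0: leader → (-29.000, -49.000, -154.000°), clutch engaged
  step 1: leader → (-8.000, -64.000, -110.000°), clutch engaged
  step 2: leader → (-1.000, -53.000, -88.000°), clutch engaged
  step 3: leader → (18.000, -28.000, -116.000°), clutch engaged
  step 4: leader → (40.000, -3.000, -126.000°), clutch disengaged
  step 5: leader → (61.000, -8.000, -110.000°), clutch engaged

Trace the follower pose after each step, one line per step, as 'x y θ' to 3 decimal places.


-21.000 -12.000 -97.000
-2.000 -35.000 37.000
3.000 -19.000 105.000
20.000 18.000 23.000
20.000 18.000 23.000
39.000 10.000 73.000

step 0: Δleader=(4.000, 7.000, -13.000°), engaged; cmd=(2.000, 10.000, -37.000°) → follower=(-21.000, -12.000, -97.000°)
step 1: Δleader=(21.000, -15.000, 44.000°), engaged; cmd=(19.000, -23.000, 134.000°) → follower=(-2.000, -35.000, 37.000°)
step 2: Δleader=(7.000, 11.000, 22.000°), engaged; cmd=(5.000, 16.000, 68.000°) → follower=(3.000, -19.000, 105.000°)
step 3: Δleader=(19.000, 25.000, -28.000°), engaged; cmd=(17.000, 37.000, -82.000°) → follower=(20.000, 18.000, 23.000°)
step 4: Δleader=(22.000, 25.000, -10.000°), disengaged; cmd=(0,0,0) → follower holds at (20.000, 18.000, 23.000°)
step 5: Δleader=(21.000, -5.000, 16.000°), engaged; cmd=(19.000, -8.000, 50.000°) → follower=(39.000, 10.000, 73.000°)


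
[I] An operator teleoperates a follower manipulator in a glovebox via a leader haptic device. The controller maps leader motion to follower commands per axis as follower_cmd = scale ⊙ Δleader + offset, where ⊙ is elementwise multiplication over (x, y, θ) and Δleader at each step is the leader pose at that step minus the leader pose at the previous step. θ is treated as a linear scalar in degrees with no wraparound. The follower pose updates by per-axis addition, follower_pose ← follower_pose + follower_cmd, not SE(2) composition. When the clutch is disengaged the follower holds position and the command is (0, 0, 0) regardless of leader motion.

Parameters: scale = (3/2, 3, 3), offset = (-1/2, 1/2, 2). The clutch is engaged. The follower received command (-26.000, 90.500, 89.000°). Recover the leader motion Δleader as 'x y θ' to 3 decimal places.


axis x: (-26.000 − -1/2) / (3/2) = -17.000
axis y: (90.500 − 1/2) / (3) = 30.000
axis θ: (89.000 − 2) / (3) = 29.000

-17.000 30.000 29.000


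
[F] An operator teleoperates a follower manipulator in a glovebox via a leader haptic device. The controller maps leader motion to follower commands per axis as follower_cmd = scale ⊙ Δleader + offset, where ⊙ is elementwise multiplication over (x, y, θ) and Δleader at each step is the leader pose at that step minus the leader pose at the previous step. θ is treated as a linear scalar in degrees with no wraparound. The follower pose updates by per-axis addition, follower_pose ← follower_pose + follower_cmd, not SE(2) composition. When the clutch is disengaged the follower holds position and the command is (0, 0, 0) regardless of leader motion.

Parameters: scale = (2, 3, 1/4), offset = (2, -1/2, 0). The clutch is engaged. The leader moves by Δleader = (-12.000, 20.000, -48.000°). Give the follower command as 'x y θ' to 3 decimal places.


-22.000 59.500 -12.000

axis x: 2·-12.000 + 2 = -22.000
axis y: 3·20.000 + -1/2 = 59.500
axis θ: 1/4·-48.000 + 0 = -12.000


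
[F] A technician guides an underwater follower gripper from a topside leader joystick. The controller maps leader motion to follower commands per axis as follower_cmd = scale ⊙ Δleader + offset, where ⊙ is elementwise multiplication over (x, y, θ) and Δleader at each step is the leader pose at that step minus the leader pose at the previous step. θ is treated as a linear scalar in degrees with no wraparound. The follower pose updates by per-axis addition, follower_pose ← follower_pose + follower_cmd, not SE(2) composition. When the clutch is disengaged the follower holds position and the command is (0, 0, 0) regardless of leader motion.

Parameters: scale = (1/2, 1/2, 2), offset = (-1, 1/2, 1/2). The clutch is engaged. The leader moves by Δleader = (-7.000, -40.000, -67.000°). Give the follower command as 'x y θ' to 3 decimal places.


-4.500 -19.500 -133.500

axis x: 1/2·-7.000 + -1 = -4.500
axis y: 1/2·-40.000 + 1/2 = -19.500
axis θ: 2·-67.000 + 1/2 = -133.500


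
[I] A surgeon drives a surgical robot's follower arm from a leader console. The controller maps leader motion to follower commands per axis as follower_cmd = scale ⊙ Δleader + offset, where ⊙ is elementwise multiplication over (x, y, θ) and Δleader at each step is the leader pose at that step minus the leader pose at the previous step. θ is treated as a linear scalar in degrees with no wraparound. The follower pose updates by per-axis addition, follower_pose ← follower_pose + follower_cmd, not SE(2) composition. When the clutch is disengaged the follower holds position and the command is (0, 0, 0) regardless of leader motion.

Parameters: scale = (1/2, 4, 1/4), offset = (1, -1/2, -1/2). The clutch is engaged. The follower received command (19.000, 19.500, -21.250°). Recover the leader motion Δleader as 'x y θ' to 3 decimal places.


36.000 5.000 -83.000

axis x: (19.000 − 1) / (1/2) = 36.000
axis y: (19.500 − -1/2) / (4) = 5.000
axis θ: (-21.250 − -1/2) / (1/4) = -83.000


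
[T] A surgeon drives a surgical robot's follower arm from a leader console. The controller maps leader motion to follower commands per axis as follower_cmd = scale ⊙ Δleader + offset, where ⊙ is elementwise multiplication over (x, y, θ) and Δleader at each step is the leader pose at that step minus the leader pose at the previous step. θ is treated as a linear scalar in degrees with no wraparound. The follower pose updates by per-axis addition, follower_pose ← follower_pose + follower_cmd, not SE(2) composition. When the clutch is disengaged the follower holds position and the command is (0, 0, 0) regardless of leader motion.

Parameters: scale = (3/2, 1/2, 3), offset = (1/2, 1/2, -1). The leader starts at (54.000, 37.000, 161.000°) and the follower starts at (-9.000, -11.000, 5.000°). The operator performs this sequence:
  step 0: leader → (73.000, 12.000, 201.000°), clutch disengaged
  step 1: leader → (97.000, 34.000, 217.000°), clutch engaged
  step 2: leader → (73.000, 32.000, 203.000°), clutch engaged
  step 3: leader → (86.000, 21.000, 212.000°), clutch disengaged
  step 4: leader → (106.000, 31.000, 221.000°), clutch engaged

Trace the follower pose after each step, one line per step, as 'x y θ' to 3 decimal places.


-9.000 -11.000 5.000
27.500 0.500 52.000
-8.000 0.000 9.000
-8.000 0.000 9.000
22.500 5.500 35.000

step 0: Δleader=(19.000, -25.000, 40.000°), disengaged; cmd=(0,0,0) → follower holds at (-9.000, -11.000, 5.000°)
step 1: Δleader=(24.000, 22.000, 16.000°), engaged; cmd=(36.500, 11.500, 47.000°) → follower=(27.500, 0.500, 52.000°)
step 2: Δleader=(-24.000, -2.000, -14.000°), engaged; cmd=(-35.500, -0.500, -43.000°) → follower=(-8.000, 0.000, 9.000°)
step 3: Δleader=(13.000, -11.000, 9.000°), disengaged; cmd=(0,0,0) → follower holds at (-8.000, 0.000, 9.000°)
step 4: Δleader=(20.000, 10.000, 9.000°), engaged; cmd=(30.500, 5.500, 26.000°) → follower=(22.500, 5.500, 35.000°)


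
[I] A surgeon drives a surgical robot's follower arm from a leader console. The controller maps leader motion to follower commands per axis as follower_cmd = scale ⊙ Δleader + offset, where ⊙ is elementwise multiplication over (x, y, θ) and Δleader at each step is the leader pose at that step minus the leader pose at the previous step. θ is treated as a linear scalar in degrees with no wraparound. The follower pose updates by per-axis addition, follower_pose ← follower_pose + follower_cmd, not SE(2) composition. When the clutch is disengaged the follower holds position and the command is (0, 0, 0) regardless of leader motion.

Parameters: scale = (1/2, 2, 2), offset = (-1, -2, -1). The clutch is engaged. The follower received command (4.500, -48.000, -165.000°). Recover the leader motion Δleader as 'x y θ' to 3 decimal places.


11.000 -23.000 -82.000

axis x: (4.500 − -1) / (1/2) = 11.000
axis y: (-48.000 − -2) / (2) = -23.000
axis θ: (-165.000 − -1) / (2) = -82.000


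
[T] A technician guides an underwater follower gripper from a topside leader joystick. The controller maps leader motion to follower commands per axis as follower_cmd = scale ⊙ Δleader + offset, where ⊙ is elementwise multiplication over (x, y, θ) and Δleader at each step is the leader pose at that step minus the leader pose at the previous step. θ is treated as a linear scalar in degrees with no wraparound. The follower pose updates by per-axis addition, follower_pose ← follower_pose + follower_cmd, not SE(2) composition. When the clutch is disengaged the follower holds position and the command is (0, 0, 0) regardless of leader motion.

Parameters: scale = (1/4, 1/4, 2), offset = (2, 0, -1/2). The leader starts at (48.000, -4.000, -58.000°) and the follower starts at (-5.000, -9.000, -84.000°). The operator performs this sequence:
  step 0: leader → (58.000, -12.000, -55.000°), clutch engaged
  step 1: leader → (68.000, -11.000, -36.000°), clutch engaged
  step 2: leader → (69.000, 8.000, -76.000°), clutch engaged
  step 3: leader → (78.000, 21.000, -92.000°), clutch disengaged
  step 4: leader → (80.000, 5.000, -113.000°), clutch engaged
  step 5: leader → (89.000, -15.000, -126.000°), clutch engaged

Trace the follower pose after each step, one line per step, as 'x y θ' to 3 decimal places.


-0.500 -11.000 -78.500
4.000 -10.750 -41.000
6.250 -6.000 -121.500
6.250 -6.000 -121.500
8.750 -10.000 -164.000
13.000 -15.000 -190.500

step 0: Δleader=(10.000, -8.000, 3.000°), engaged; cmd=(4.500, -2.000, 5.500°) → follower=(-0.500, -11.000, -78.500°)
step 1: Δleader=(10.000, 1.000, 19.000°), engaged; cmd=(4.500, 0.250, 37.500°) → follower=(4.000, -10.750, -41.000°)
step 2: Δleader=(1.000, 19.000, -40.000°), engaged; cmd=(2.250, 4.750, -80.500°) → follower=(6.250, -6.000, -121.500°)
step 3: Δleader=(9.000, 13.000, -16.000°), disengaged; cmd=(0,0,0) → follower holds at (6.250, -6.000, -121.500°)
step 4: Δleader=(2.000, -16.000, -21.000°), engaged; cmd=(2.500, -4.000, -42.500°) → follower=(8.750, -10.000, -164.000°)
step 5: Δleader=(9.000, -20.000, -13.000°), engaged; cmd=(4.250, -5.000, -26.500°) → follower=(13.000, -15.000, -190.500°)


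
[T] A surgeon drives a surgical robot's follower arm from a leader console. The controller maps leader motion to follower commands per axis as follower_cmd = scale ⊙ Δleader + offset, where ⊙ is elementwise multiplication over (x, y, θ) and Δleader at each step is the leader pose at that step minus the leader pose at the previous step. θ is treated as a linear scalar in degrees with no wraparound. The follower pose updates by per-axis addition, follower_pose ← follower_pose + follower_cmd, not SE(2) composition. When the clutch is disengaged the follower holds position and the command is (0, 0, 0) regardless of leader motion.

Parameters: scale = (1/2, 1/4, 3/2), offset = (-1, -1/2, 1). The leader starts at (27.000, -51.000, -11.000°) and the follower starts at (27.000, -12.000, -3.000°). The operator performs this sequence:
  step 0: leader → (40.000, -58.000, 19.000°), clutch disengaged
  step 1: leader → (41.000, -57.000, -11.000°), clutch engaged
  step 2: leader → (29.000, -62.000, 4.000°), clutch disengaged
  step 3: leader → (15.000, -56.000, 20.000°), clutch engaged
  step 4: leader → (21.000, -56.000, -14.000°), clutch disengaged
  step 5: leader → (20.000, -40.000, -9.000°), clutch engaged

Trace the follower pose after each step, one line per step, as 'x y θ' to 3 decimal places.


step 0: Δleader=(13.000, -7.000, 30.000°), disengaged; cmd=(0,0,0) → follower holds at (27.000, -12.000, -3.000°)
step 1: Δleader=(1.000, 1.000, -30.000°), engaged; cmd=(-0.500, -0.250, -44.000°) → follower=(26.500, -12.250, -47.000°)
step 2: Δleader=(-12.000, -5.000, 15.000°), disengaged; cmd=(0,0,0) → follower holds at (26.500, -12.250, -47.000°)
step 3: Δleader=(-14.000, 6.000, 16.000°), engaged; cmd=(-8.000, 1.000, 25.000°) → follower=(18.500, -11.250, -22.000°)
step 4: Δleader=(6.000, 0.000, -34.000°), disengaged; cmd=(0,0,0) → follower holds at (18.500, -11.250, -22.000°)
step 5: Δleader=(-1.000, 16.000, 5.000°), engaged; cmd=(-1.500, 3.500, 8.500°) → follower=(17.000, -7.750, -13.500°)

27.000 -12.000 -3.000
26.500 -12.250 -47.000
26.500 -12.250 -47.000
18.500 -11.250 -22.000
18.500 -11.250 -22.000
17.000 -7.750 -13.500


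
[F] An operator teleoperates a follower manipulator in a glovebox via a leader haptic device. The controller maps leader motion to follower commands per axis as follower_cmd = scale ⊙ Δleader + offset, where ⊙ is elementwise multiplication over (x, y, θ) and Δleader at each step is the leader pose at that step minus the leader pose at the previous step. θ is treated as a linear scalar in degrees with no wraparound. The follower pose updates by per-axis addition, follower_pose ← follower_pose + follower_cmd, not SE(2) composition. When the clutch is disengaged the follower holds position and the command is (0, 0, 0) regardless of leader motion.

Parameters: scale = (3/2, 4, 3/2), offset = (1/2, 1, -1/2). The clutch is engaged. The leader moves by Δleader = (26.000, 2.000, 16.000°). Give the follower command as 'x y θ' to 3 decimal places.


axis x: 3/2·26.000 + 1/2 = 39.500
axis y: 4·2.000 + 1 = 9.000
axis θ: 3/2·16.000 + -1/2 = 23.500

39.500 9.000 23.500


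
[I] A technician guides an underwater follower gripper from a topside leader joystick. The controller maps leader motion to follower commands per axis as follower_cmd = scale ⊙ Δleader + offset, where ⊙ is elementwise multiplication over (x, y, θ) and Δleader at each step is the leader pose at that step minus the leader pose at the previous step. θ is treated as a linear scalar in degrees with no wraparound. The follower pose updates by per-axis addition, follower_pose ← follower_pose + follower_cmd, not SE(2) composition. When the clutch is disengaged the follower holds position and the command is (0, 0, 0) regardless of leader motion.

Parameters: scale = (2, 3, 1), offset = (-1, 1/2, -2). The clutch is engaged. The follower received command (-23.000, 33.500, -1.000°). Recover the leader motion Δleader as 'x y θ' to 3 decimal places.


-11.000 11.000 1.000

axis x: (-23.000 − -1) / (2) = -11.000
axis y: (33.500 − 1/2) / (3) = 11.000
axis θ: (-1.000 − -2) / (1) = 1.000


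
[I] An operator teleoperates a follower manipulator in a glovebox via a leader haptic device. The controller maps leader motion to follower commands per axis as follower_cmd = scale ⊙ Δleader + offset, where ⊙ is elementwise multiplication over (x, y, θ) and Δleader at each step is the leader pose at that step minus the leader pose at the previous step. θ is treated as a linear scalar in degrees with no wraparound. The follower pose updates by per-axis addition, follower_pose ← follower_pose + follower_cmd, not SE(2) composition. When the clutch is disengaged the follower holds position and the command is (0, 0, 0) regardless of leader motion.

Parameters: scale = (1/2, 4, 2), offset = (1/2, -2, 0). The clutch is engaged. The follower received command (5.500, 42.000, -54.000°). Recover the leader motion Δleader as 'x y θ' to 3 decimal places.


10.000 11.000 -27.000

axis x: (5.500 − 1/2) / (1/2) = 10.000
axis y: (42.000 − -2) / (4) = 11.000
axis θ: (-54.000 − 0) / (2) = -27.000


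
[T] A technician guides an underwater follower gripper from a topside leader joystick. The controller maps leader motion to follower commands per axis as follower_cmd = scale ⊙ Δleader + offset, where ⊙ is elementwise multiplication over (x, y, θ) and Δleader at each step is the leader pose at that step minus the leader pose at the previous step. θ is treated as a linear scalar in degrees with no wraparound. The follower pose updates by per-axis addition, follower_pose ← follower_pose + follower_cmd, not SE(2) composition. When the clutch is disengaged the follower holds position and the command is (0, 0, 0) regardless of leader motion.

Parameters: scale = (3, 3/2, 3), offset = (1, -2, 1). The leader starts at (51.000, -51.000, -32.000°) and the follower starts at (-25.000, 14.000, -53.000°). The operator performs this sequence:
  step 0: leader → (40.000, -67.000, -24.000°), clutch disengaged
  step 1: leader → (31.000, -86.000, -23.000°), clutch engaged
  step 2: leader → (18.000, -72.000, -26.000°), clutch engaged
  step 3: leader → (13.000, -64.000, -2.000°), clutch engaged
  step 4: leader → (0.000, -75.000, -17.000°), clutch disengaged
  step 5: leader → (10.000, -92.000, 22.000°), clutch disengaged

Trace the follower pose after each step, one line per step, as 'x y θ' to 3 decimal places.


-25.000 14.000 -53.000
-51.000 -16.500 -49.000
-89.000 2.500 -57.000
-103.000 12.500 16.000
-103.000 12.500 16.000
-103.000 12.500 16.000

step 0: Δleader=(-11.000, -16.000, 8.000°), disengaged; cmd=(0,0,0) → follower holds at (-25.000, 14.000, -53.000°)
step 1: Δleader=(-9.000, -19.000, 1.000°), engaged; cmd=(-26.000, -30.500, 4.000°) → follower=(-51.000, -16.500, -49.000°)
step 2: Δleader=(-13.000, 14.000, -3.000°), engaged; cmd=(-38.000, 19.000, -8.000°) → follower=(-89.000, 2.500, -57.000°)
step 3: Δleader=(-5.000, 8.000, 24.000°), engaged; cmd=(-14.000, 10.000, 73.000°) → follower=(-103.000, 12.500, 16.000°)
step 4: Δleader=(-13.000, -11.000, -15.000°), disengaged; cmd=(0,0,0) → follower holds at (-103.000, 12.500, 16.000°)
step 5: Δleader=(10.000, -17.000, 39.000°), disengaged; cmd=(0,0,0) → follower holds at (-103.000, 12.500, 16.000°)
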